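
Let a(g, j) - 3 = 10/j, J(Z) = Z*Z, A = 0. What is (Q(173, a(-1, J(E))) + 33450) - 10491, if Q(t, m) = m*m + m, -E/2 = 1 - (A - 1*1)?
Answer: 1470449/64 ≈ 22976.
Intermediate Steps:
E = -4 (E = -2*(1 - (0 - 1*1)) = -2*(1 - (0 - 1)) = -2*(1 - 1*(-1)) = -2*(1 + 1) = -2*2 = -4)
J(Z) = Z²
a(g, j) = 3 + 10/j
Q(t, m) = m + m² (Q(t, m) = m² + m = m + m²)
(Q(173, a(-1, J(E))) + 33450) - 10491 = ((3 + 10/((-4)²))*(1 + (3 + 10/((-4)²))) + 33450) - 10491 = ((3 + 10/16)*(1 + (3 + 10/16)) + 33450) - 10491 = ((3 + 10*(1/16))*(1 + (3 + 10*(1/16))) + 33450) - 10491 = ((3 + 5/8)*(1 + (3 + 5/8)) + 33450) - 10491 = (29*(1 + 29/8)/8 + 33450) - 10491 = ((29/8)*(37/8) + 33450) - 10491 = (1073/64 + 33450) - 10491 = 2141873/64 - 10491 = 1470449/64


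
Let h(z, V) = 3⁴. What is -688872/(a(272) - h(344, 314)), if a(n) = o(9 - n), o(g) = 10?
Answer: 688872/71 ≈ 9702.4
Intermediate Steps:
h(z, V) = 81
a(n) = 10
-688872/(a(272) - h(344, 314)) = -688872/(10 - 1*81) = -688872/(10 - 81) = -688872/(-71) = -688872*(-1/71) = 688872/71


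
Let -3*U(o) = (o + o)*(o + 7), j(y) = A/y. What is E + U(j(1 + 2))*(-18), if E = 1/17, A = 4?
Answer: 6803/51 ≈ 133.39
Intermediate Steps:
j(y) = 4/y
U(o) = -2*o*(7 + o)/3 (U(o) = -(o + o)*(o + 7)/3 = -2*o*(7 + o)/3)
E = 1/17 ≈ 0.058824
E + U(j(1 + 2))*(-18) = 1/17 - 2*4/(1 + 2)*(7 + 4/(1 + 2))/3*(-18) = 1/17 - 2*4/3*(7 + 4/3)/3*(-18) = 1/17 - 2*4*(1/3)*(7 + 4*(1/3))/3*(-18) = 1/17 - 2/3*4/3*(7 + 4/3)*(-18) = 1/17 - 2/3*4/3*25/3*(-18) = 1/17 - 200/27*(-18) = 1/17 + 400/3 = 6803/51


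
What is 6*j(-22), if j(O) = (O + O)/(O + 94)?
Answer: -11/3 ≈ -3.6667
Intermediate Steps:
j(O) = 2*O/(94 + O) (j(O) = (2*O)/(94 + O) = 2*O/(94 + O))
6*j(-22) = 6*(2*(-22)/(94 - 22)) = 6*(2*(-22)/72) = 6*(2*(-22)*(1/72)) = 6*(-11/18) = -11/3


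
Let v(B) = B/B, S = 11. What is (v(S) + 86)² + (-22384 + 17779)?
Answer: 2964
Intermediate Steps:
v(B) = 1
(v(S) + 86)² + (-22384 + 17779) = (1 + 86)² + (-22384 + 17779) = 87² - 4605 = 7569 - 4605 = 2964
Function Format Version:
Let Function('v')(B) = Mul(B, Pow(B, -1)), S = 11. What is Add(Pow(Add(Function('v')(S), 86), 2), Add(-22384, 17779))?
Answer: 2964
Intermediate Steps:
Function('v')(B) = 1
Add(Pow(Add(Function('v')(S), 86), 2), Add(-22384, 17779)) = Add(Pow(Add(1, 86), 2), Add(-22384, 17779)) = Add(Pow(87, 2), -4605) = Add(7569, -4605) = 2964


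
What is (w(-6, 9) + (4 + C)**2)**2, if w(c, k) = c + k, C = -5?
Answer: 16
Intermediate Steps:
(w(-6, 9) + (4 + C)**2)**2 = ((-6 + 9) + (4 - 5)**2)**2 = (3 + (-1)**2)**2 = (3 + 1)**2 = 4**2 = 16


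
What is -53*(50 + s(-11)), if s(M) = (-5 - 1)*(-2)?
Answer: -3286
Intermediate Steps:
s(M) = 12 (s(M) = -6*(-2) = 12)
-53*(50 + s(-11)) = -53*(50 + 12) = -53*62 = -3286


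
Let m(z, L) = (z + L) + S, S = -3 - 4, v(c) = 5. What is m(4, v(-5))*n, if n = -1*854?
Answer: -1708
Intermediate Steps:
S = -7
m(z, L) = -7 + L + z (m(z, L) = (z + L) - 7 = (L + z) - 7 = -7 + L + z)
n = -854
m(4, v(-5))*n = (-7 + 5 + 4)*(-854) = 2*(-854) = -1708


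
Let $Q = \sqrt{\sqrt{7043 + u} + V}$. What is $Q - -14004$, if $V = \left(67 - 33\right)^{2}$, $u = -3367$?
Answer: $14004 + \sqrt{1156 + 2 \sqrt{919}} \approx 14039.0$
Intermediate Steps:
$V = 1156$ ($V = 34^{2} = 1156$)
$Q = \sqrt{1156 + 2 \sqrt{919}}$ ($Q = \sqrt{\sqrt{7043 - 3367} + 1156} = \sqrt{\sqrt{3676} + 1156} = \sqrt{2 \sqrt{919} + 1156} = \sqrt{1156 + 2 \sqrt{919}} \approx 34.88$)
$Q - -14004 = \sqrt{1156 + 2 \sqrt{919}} - -14004 = \sqrt{1156 + 2 \sqrt{919}} + 14004 = 14004 + \sqrt{1156 + 2 \sqrt{919}}$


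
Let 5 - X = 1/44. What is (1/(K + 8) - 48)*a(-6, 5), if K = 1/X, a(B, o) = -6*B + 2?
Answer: -1633791/898 ≈ -1819.4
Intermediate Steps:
a(B, o) = 2 - 6*B
X = 219/44 (X = 5 - 1/44 = 219/44 ≈ 4.9773)
K = 44/219 (K = 1/(219/44) = 44/219 ≈ 0.20091)
(1/(K + 8) - 48)*a(-6, 5) = (1/(44/219 + 8) - 48)*(2 - 6*(-6)) = (1/(1796/219) - 48)*(2 + 36) = (219/1796 - 48)*38 = -85989/1796*38 = -1633791/898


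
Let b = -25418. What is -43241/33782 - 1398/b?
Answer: -525936251/429335438 ≈ -1.2250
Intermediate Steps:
-43241/33782 - 1398/b = -43241/33782 - 1398/(-25418) = -43241*1/33782 - 1398*(-1/25418) = -43241/33782 + 699/12709 = -525936251/429335438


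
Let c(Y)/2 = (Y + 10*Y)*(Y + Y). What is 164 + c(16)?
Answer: 11428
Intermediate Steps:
c(Y) = 44*Y² (c(Y) = 2*((Y + 10*Y)*(Y + Y)) = 2*((11*Y)*(2*Y)) = 2*(22*Y²) = 44*Y²)
164 + c(16) = 164 + 44*16² = 164 + 44*256 = 164 + 11264 = 11428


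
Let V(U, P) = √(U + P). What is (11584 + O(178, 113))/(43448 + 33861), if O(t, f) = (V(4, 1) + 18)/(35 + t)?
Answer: 822470/5488939 + √5/16466817 ≈ 0.14984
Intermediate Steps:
V(U, P) = √(P + U)
O(t, f) = (18 + √5)/(35 + t) (O(t, f) = (√(1 + 4) + 18)/(35 + t) = (√5 + 18)/(35 + t) = (18 + √5)/(35 + t))
(11584 + O(178, 113))/(43448 + 33861) = (11584 + (18 + √5)/(35 + 178))/(43448 + 33861) = (11584 + (18 + √5)/213)/77309 = (11584 + (18 + √5)/213)*(1/77309) = (11584 + (6/71 + √5/213))*(1/77309) = (822470/71 + √5/213)*(1/77309) = 822470/5488939 + √5/16466817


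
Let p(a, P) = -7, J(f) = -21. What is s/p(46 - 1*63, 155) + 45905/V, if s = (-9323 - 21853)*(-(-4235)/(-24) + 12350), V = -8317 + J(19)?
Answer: 3164456907895/58366 ≈ 5.4217e+7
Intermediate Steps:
V = -8338 (V = -8317 - 21 = -8338)
s = -379522335 (s = -31176*(-(-4235)*(-1)/24 + 12350) = -31176*(-35*121/24 + 12350) = -31176*(-4235/24 + 12350) = -31176*292165/24 = -379522335)
s/p(46 - 1*63, 155) + 45905/V = -379522335/(-7) + 45905/(-8338) = -379522335*(-⅐) + 45905*(-1/8338) = 379522335/7 - 45905/8338 = 3164456907895/58366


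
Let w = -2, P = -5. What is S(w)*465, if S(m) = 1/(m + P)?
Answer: -465/7 ≈ -66.429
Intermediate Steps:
S(m) = 1/(-5 + m) (S(m) = 1/(m - 5) = 1/(-5 + m))
S(w)*465 = 465/(-5 - 2) = 465/(-7) = -⅐*465 = -465/7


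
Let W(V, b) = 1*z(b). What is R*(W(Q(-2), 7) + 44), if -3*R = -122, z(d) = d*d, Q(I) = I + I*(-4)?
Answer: 3782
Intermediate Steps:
Q(I) = -3*I (Q(I) = I - 4*I = -3*I)
z(d) = d²
R = 122/3 (R = -⅓*(-122) = 122/3 ≈ 40.667)
W(V, b) = b² (W(V, b) = 1*b² = b²)
R*(W(Q(-2), 7) + 44) = 122*(7² + 44)/3 = 122*(49 + 44)/3 = (122/3)*93 = 3782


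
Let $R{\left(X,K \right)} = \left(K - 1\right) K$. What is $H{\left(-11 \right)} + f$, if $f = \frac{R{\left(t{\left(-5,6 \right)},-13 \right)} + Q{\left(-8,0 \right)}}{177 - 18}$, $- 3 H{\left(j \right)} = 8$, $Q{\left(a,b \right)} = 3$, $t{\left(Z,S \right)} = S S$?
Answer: $- \frac{239}{159} \approx -1.5031$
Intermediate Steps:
$t{\left(Z,S \right)} = S^{2}$
$R{\left(X,K \right)} = K \left(-1 + K\right)$ ($R{\left(X,K \right)} = \left(-1 + K\right) K = K \left(-1 + K\right)$)
$H{\left(j \right)} = - \frac{8}{3}$ ($H{\left(j \right)} = \left(- \frac{1}{3}\right) 8 = - \frac{8}{3}$)
$f = \frac{185}{159}$ ($f = \frac{- 13 \left(-1 - 13\right) + 3}{177 - 18} = \frac{\left(-13\right) \left(-14\right) + 3}{159} = \left(182 + 3\right) \frac{1}{159} = 185 \cdot \frac{1}{159} = \frac{185}{159} \approx 1.1635$)
$H{\left(-11 \right)} + f = - \frac{8}{3} + \frac{185}{159} = - \frac{239}{159}$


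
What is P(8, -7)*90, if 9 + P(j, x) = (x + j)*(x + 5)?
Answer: -990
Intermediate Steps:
P(j, x) = -9 + (5 + x)*(j + x) (P(j, x) = -9 + (x + j)*(x + 5) = -9 + (j + x)*(5 + x) = -9 + (5 + x)*(j + x))
P(8, -7)*90 = (-9 + (-7)² + 5*8 + 5*(-7) + 8*(-7))*90 = (-9 + 49 + 40 - 35 - 56)*90 = -11*90 = -990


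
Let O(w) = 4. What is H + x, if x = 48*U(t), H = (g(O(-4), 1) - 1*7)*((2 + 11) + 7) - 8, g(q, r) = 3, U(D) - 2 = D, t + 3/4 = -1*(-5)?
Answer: 212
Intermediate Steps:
t = 17/4 (t = -¾ - 1*(-5) = -¾ + 5 = 17/4 ≈ 4.2500)
U(D) = 2 + D
H = -88 (H = (3 - 1*7)*((2 + 11) + 7) - 8 = (3 - 7)*(13 + 7) - 8 = -4*20 - 8 = -80 - 8 = -88)
x = 300 (x = 48*(2 + 17/4) = 48*(25/4) = 300)
H + x = -88 + 300 = 212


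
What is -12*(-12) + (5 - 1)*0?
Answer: 144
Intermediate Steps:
-12*(-12) + (5 - 1)*0 = 144 + 4*0 = 144 + 0 = 144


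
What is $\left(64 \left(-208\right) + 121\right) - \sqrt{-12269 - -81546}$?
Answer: $-13191 - 73 \sqrt{13} \approx -13454.0$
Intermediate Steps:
$\left(64 \left(-208\right) + 121\right) - \sqrt{-12269 - -81546} = \left(-13312 + 121\right) - \sqrt{-12269 + 81546} = -13191 - \sqrt{69277} = -13191 - 73 \sqrt{13}$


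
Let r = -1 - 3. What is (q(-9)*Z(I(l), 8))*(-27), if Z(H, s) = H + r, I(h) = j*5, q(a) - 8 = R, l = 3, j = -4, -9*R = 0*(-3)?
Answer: 5184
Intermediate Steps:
R = 0 (R = -0*(-3) = -⅑*0 = 0)
q(a) = 8 (q(a) = 8 + 0 = 8)
I(h) = -20 (I(h) = -4*5 = -20)
r = -4
Z(H, s) = -4 + H (Z(H, s) = H - 4 = -4 + H)
(q(-9)*Z(I(l), 8))*(-27) = (8*(-4 - 20))*(-27) = (8*(-24))*(-27) = -192*(-27) = 5184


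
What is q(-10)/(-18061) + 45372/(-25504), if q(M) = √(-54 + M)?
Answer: -11343/6376 - 8*I/18061 ≈ -1.779 - 0.00044294*I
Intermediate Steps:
q(-10)/(-18061) + 45372/(-25504) = √(-54 - 10)/(-18061) + 45372/(-25504) = √(-64)*(-1/18061) + 45372*(-1/25504) = (8*I)*(-1/18061) - 11343/6376 = -8*I/18061 - 11343/6376 = -11343/6376 - 8*I/18061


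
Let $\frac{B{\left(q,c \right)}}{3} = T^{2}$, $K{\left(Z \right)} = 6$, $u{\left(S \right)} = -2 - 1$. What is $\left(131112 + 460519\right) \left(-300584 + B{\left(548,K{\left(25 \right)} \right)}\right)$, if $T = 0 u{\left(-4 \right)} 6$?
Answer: $-177834812504$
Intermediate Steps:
$u{\left(S \right)} = -3$
$T = 0$ ($T = 0 \left(-3\right) 6 = 0 \cdot 6 = 0$)
$B{\left(q,c \right)} = 0$ ($B{\left(q,c \right)} = 3 \cdot 0^{2} = 3 \cdot 0 = 0$)
$\left(131112 + 460519\right) \left(-300584 + B{\left(548,K{\left(25 \right)} \right)}\right) = \left(131112 + 460519\right) \left(-300584 + 0\right) = 591631 \left(-300584\right) = -177834812504$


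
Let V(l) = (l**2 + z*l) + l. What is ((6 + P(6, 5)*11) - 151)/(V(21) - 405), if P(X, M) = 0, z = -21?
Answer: 145/384 ≈ 0.37760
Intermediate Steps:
V(l) = l**2 - 20*l (V(l) = (l**2 - 21*l) + l = l**2 - 20*l)
((6 + P(6, 5)*11) - 151)/(V(21) - 405) = ((6 + 0*11) - 151)/(21*(-20 + 21) - 405) = ((6 + 0) - 151)/(21*1 - 405) = (6 - 151)/(21 - 405) = -145/(-384) = -145*(-1/384) = 145/384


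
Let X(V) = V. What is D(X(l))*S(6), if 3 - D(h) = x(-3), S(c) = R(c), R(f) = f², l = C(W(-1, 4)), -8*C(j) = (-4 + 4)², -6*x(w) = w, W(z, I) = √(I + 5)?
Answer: 90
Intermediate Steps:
W(z, I) = √(5 + I)
x(w) = -w/6
C(j) = 0 (C(j) = -(-4 + 4)²/8 = -⅛*0² = -⅛*0 = 0)
l = 0
S(c) = c²
D(h) = 5/2 (D(h) = 3 - (-1)*(-3)/6 = 3 - 1*½ = 3 - ½ = 5/2)
D(X(l))*S(6) = (5/2)*6² = (5/2)*36 = 90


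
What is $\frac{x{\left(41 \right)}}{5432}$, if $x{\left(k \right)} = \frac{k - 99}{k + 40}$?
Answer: $- \frac{29}{219996} \approx -0.00013182$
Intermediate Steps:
$x{\left(k \right)} = \frac{-99 + k}{40 + k}$
$\frac{x{\left(41 \right)}}{5432} = \frac{\frac{1}{40 + 41} \left(-99 + 41\right)}{5432} = \frac{1}{81} \left(-58\right) \frac{1}{5432} = \left(- \frac{58}{81}\right) \frac{1}{5432} = - \frac{29}{219996}$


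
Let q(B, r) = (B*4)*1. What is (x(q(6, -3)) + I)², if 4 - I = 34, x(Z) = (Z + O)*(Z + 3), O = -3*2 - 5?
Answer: 103041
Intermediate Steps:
O = -11 (O = -6 - 5 = -11)
q(B, r) = 4*B (q(B, r) = (4*B)*1 = 4*B)
x(Z) = (-11 + Z)*(3 + Z) (x(Z) = (Z - 11)*(Z + 3) = (-11 + Z)*(3 + Z))
I = -30 (I = 4 - 1*34 = 4 - 34 = -30)
(x(q(6, -3)) + I)² = ((-33 + (4*6)² - 32*6) - 30)² = ((-33 + 24² - 8*24) - 30)² = ((-33 + 576 - 192) - 30)² = (351 - 30)² = 321² = 103041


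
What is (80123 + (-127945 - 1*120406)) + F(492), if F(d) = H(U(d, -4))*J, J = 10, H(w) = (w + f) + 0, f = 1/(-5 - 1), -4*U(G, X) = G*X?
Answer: -489929/3 ≈ -1.6331e+5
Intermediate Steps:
U(G, X) = -G*X/4
f = -⅙ (f = 1/(-6) = -⅙ ≈ -0.16667)
H(w) = -⅙ + w (H(w) = (w - ⅙) + 0 = (-⅙ + w) + 0 = -⅙ + w)
F(d) = -5/3 + 10*d (F(d) = (-⅙ - ¼*d*(-4))*10 = (-⅙ + d)*10 = -5/3 + 10*d)
(80123 + (-127945 - 1*120406)) + F(492) = (80123 + (-127945 - 1*120406)) + (-5/3 + 10*492) = (80123 + (-127945 - 120406)) + (-5/3 + 4920) = (80123 - 248351) + 14755/3 = -168228 + 14755/3 = -489929/3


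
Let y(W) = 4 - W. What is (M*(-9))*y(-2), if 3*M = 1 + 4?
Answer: -90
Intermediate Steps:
M = 5/3 (M = (1 + 4)/3 = (⅓)*5 = 5/3 ≈ 1.6667)
(M*(-9))*y(-2) = ((5/3)*(-9))*(4 - 1*(-2)) = -15*(4 + 2) = -15*6 = -90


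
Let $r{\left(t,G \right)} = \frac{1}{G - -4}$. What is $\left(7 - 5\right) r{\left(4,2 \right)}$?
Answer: $\frac{1}{3} \approx 0.33333$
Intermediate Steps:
$r{\left(t,G \right)} = \frac{1}{4 + G}$ ($r{\left(t,G \right)} = \frac{1}{G + 4} = \frac{1}{4 + G}$)
$\left(7 - 5\right) r{\left(4,2 \right)} = \frac{7 - 5}{4 + 2} = \frac{2}{6} = 2 \cdot \frac{1}{6} = \frac{1}{3}$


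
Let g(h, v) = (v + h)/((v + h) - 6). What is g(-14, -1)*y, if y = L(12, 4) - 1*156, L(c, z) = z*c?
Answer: -540/7 ≈ -77.143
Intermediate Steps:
g(h, v) = (h + v)/(-6 + h + v) (g(h, v) = (h + v)/((h + v) - 6) = (h + v)/(-6 + h + v))
L(c, z) = c*z
y = -108 (y = 12*4 - 1*156 = 48 - 156 = -108)
g(-14, -1)*y = ((-14 - 1)/(-6 - 14 - 1))*(-108) = (-15/(-21))*(-108) = -1/21*(-15)*(-108) = (5/7)*(-108) = -540/7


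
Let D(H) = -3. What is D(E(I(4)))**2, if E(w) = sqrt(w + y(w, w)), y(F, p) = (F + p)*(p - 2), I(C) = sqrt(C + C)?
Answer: 9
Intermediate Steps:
I(C) = sqrt(2)*sqrt(C) (I(C) = sqrt(2*C) = sqrt(2)*sqrt(C))
y(F, p) = (-2 + p)*(F + p) (y(F, p) = (F + p)*(-2 + p) = (-2 + p)*(F + p))
E(w) = sqrt(-3*w + 2*w**2) (E(w) = sqrt(w + (w**2 - 2*w - 2*w + w*w)) = sqrt(w + (w**2 - 2*w - 2*w + w**2)) = sqrt(w + (-4*w + 2*w**2)) = sqrt(-3*w + 2*w**2))
D(E(I(4)))**2 = (-3)**2 = 9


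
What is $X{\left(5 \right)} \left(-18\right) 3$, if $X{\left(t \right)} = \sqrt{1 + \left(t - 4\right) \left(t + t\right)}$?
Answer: $- 54 \sqrt{11} \approx -179.1$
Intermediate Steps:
$X{\left(t \right)} = \sqrt{1 + 2 t \left(-4 + t\right)}$ ($X{\left(t \right)} = \sqrt{1 + \left(-4 + t\right) 2 t} = \sqrt{1 + 2 t \left(-4 + t\right)}$)
$X{\left(5 \right)} \left(-18\right) 3 = \sqrt{1 - 40 + 2 \cdot 5^{2}} \left(-18\right) 3 = \sqrt{1 - 40 + 2 \cdot 25} \left(-18\right) 3 = \sqrt{1 - 40 + 50} \left(-18\right) 3 = \sqrt{11} \left(-18\right) 3 = - 18 \sqrt{11} \cdot 3 = - 54 \sqrt{11}$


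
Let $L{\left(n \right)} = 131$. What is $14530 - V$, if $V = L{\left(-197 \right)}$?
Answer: $14399$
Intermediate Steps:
$V = 131$
$14530 - V = 14530 - 131 = 14399$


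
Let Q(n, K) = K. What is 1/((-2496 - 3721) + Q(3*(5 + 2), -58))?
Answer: -1/6275 ≈ -0.00015936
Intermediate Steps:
1/((-2496 - 3721) + Q(3*(5 + 2), -58)) = 1/((-2496 - 3721) - 58) = 1/(-6217 - 58) = 1/(-6275) = -1/6275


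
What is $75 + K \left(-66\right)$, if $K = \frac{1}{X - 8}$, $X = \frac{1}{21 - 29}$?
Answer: $\frac{5403}{65} \approx 83.123$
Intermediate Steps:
$X = - \frac{1}{8}$ ($X = \frac{1}{-8} = - \frac{1}{8} \approx -0.125$)
$K = - \frac{8}{65}$ ($K = \frac{1}{- \frac{1}{8} - 8} = \frac{1}{- \frac{65}{8}} = - \frac{8}{65} \approx -0.12308$)
$75 + K \left(-66\right) = 75 - - \frac{528}{65} = 75 + \frac{528}{65} = \frac{5403}{65}$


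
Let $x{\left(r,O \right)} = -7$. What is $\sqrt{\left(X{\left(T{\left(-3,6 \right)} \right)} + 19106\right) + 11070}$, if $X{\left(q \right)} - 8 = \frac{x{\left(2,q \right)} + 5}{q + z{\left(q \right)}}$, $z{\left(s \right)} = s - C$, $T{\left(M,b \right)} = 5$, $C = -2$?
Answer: $\frac{\sqrt{1086618}}{6} \approx 173.73$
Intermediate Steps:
$z{\left(s \right)} = 2 + s$ ($z{\left(s \right)} = s - -2 = s + 2 = 2 + s$)
$X{\left(q \right)} = 8 - \frac{2}{2 + 2 q}$ ($X{\left(q \right)} = 8 + \frac{-7 + 5}{q + \left(2 + q\right)} = 8 - \frac{2}{2 + 2 q}$)
$\sqrt{\left(X{\left(T{\left(-3,6 \right)} \right)} + 19106\right) + 11070} = \sqrt{\left(\frac{7 + 8 \cdot 5}{1 + 5} + 19106\right) + 11070} = \sqrt{\left(\frac{7 + 40}{6} + 19106\right) + 11070} = \sqrt{\left(\frac{1}{6} \cdot 47 + 19106\right) + 11070} = \sqrt{\left(\frac{47}{6} + 19106\right) + 11070} = \sqrt{\frac{114683}{6} + 11070} = \sqrt{\frac{181103}{6}} = \frac{\sqrt{1086618}}{6}$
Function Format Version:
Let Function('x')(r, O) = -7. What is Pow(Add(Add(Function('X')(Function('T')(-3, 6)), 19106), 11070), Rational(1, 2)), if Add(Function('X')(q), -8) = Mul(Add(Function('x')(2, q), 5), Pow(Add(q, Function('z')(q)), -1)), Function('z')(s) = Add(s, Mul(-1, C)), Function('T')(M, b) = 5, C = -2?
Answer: Mul(Rational(1, 6), Pow(1086618, Rational(1, 2))) ≈ 173.73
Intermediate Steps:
Function('z')(s) = Add(2, s) (Function('z')(s) = Add(s, Mul(-1, -2)) = Add(s, 2) = Add(2, s))
Function('X')(q) = Add(8, Mul(-2, Pow(Add(2, Mul(2, q)), -1))) (Function('X')(q) = Add(8, Mul(Add(-7, 5), Pow(Add(q, Add(2, q)), -1))) = Add(8, Mul(-2, Pow(Add(2, Mul(2, q)), -1))))
Pow(Add(Add(Function('X')(Function('T')(-3, 6)), 19106), 11070), Rational(1, 2)) = Pow(Add(Add(Mul(Pow(Add(1, 5), -1), Add(7, Mul(8, 5))), 19106), 11070), Rational(1, 2)) = Pow(Add(Add(Mul(Pow(6, -1), Add(7, 40)), 19106), 11070), Rational(1, 2)) = Pow(Add(Add(Mul(Rational(1, 6), 47), 19106), 11070), Rational(1, 2)) = Pow(Add(Add(Rational(47, 6), 19106), 11070), Rational(1, 2)) = Pow(Add(Rational(114683, 6), 11070), Rational(1, 2)) = Pow(Rational(181103, 6), Rational(1, 2)) = Mul(Rational(1, 6), Pow(1086618, Rational(1, 2)))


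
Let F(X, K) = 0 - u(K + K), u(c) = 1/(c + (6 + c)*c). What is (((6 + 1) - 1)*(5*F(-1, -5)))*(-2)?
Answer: 2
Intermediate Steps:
u(c) = 1/(c + c*(6 + c))
F(X, K) = -1/(2*K*(7 + 2*K)) (F(X, K) = 0 - 1/((K + K)*(7 + (K + K))) = 0 - 1/((2*K)*(7 + 2*K)) = 0 - 1/(2*K)/(7 + 2*K) = 0 - 1/(2*K*(7 + 2*K)) = -1/(2*K*(7 + 2*K)))
(((6 + 1) - 1)*(5*F(-1, -5)))*(-2) = (((6 + 1) - 1)*(5*(-1/2/(-5*(7 + 2*(-5))))))*(-2) = ((7 - 1)*(5*(-1/2*(-1/5)/(7 - 10))))*(-2) = (6*(5*(-1/2*(-1/5)/(-3))))*(-2) = (6*(5*(-1/2*(-1/5)*(-1/3))))*(-2) = (6*(5*(-1/30)))*(-2) = (6*(-1/6))*(-2) = -1*(-2) = 2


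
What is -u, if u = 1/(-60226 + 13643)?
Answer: 1/46583 ≈ 2.1467e-5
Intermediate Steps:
u = -1/46583 (u = 1/(-46583) = -1/46583 ≈ -2.1467e-5)
-u = -1*(-1/46583) = 1/46583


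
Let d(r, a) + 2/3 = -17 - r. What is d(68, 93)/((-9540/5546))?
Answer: 712661/14310 ≈ 49.802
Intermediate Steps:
d(r, a) = -53/3 - r (d(r, a) = -⅔ + (-17 - r) = -53/3 - r)
d(68, 93)/((-9540/5546)) = (-53/3 - 1*68)/((-9540/5546)) = (-53/3 - 68)/((-9540*1/5546)) = -257/(3*(-4770/2773)) = -257/3*(-2773/4770) = 712661/14310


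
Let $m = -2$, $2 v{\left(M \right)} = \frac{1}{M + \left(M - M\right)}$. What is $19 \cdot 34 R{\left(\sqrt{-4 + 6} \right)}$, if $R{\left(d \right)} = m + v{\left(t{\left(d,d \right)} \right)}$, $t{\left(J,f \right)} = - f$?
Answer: $-1292 - \frac{323 \sqrt{2}}{2} \approx -1520.4$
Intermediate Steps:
$v{\left(M \right)} = \frac{1}{2 M}$ ($v{\left(M \right)} = \frac{1}{2 \left(M + \left(M - M\right)\right)} = \frac{1}{2 \left(M + 0\right)} = \frac{1}{2 M}$)
$R{\left(d \right)} = -2 - \frac{1}{2 d}$ ($R{\left(d \right)} = -2 + \frac{1}{2 \left(- d\right)} = -2 + \frac{\left(-1\right) \frac{1}{d}}{2} = -2 - \frac{1}{2 d}$)
$19 \cdot 34 R{\left(\sqrt{-4 + 6} \right)} = 19 \cdot 34 \left(-2 - \frac{1}{2 \sqrt{-4 + 6}}\right) = 646 \left(-2 - \frac{1}{2 \sqrt{2}}\right) = 646 \left(-2 - \frac{\frac{1}{2} \sqrt{2}}{2}\right) = 646 \left(-2 - \frac{\sqrt{2}}{4}\right) = -1292 - \frac{323 \sqrt{2}}{2}$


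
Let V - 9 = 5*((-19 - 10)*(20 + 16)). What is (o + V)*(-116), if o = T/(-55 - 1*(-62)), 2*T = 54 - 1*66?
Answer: 4232028/7 ≈ 6.0458e+5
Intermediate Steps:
T = -6 (T = (54 - 1*66)/2 = (54 - 66)/2 = (1/2)*(-12) = -6)
o = -6/7 (o = -6/(-55 - 1*(-62)) = -6/(-55 + 62) = -6/7 ≈ -0.85714)
V = -5211 (V = 9 + 5*((-19 - 10)*(20 + 16)) = 9 + 5*(-29*36) = 9 + 5*(-1044) = 9 - 5220 = -5211)
(o + V)*(-116) = (-6/7 - 5211)*(-116) = -36483/7*(-116) = 4232028/7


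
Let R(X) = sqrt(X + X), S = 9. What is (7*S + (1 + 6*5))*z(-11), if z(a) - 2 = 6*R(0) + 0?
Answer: 188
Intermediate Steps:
R(X) = sqrt(2)*sqrt(X) (R(X) = sqrt(2*X) = sqrt(2)*sqrt(X))
z(a) = 2 (z(a) = 2 + (6*(sqrt(2)*sqrt(0)) + 0) = 2 + (6*(sqrt(2)*0) + 0) = 2 + (6*0 + 0) = 2 + (0 + 0) = 2 + 0 = 2)
(7*S + (1 + 6*5))*z(-11) = (7*9 + (1 + 6*5))*2 = (63 + (1 + 30))*2 = (63 + 31)*2 = 94*2 = 188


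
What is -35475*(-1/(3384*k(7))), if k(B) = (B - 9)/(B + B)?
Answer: -82775/1128 ≈ -73.382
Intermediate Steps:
k(B) = (-9 + B)/(2*B) (k(B) = (-9 + B)/((2*B)) = (-9 + B)*(1/(2*B)) = (-9 + B)/(2*B))
-35475*(-1/(3384*k(7))) = -35475*(-7/(1692*(-9 + 7))) = -35475/((-1692*(-2)/7)) = -35475/((-3384*(-⅐))) = -35475/3384/7 = -35475*7/3384 = -82775/1128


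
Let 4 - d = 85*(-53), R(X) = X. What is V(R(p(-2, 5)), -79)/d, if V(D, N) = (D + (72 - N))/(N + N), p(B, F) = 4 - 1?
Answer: -77/356211 ≈ -0.00021616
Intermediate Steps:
p(B, F) = 3
V(D, N) = (72 + D - N)/(2*N) (V(D, N) = (72 + D - N)/((2*N)) = (72 + D - N)*(1/(2*N)) = (72 + D - N)/(2*N))
d = 4509 (d = 4 - 85*(-53) = 4 - 1*(-4505) = 4 + 4505 = 4509)
V(R(p(-2, 5)), -79)/d = ((1/2)*(72 + 3 - 1*(-79))/(-79))/4509 = ((1/2)*(-1/79)*(72 + 3 + 79))*(1/4509) = ((1/2)*(-1/79)*154)*(1/4509) = -77/79*1/4509 = -77/356211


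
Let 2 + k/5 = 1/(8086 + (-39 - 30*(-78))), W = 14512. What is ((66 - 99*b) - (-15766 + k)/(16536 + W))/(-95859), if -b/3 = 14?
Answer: -454128392777/10304701139928 ≈ -0.044070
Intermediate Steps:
b = -42 (b = -3*14 = -42)
k = -103865/10387 (k = -10 + 5/(8086 + (-39 - 30*(-78))) = -10 + 5/(8086 + (-39 + 2340)) = -10 + 5/(8086 + 2301) = -10 + 5/10387 = -103865/10387 ≈ -9.9995)
((66 - 99*b) - (-15766 + k)/(16536 + W))/(-95859) = ((66 - 99*(-42)) - (-15766 - 103865/10387)/(16536 + 14512))/(-95859) = ((66 + 4158) - (-163865307)/(10387*31048))*(-1/95859) = (4224 - (-163865307)/(10387*31048))*(-1/95859) = (4224 - 1*(-163865307/322495576))*(-1/95859) = (4224 + 163865307/322495576)*(-1/95859) = (1362385178331/322495576)*(-1/95859) = -454128392777/10304701139928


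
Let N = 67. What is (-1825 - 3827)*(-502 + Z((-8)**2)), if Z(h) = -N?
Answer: 3215988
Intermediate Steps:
Z(h) = -67 (Z(h) = -1*67 = -67)
(-1825 - 3827)*(-502 + Z((-8)**2)) = (-1825 - 3827)*(-502 - 67) = -5652*(-569) = 3215988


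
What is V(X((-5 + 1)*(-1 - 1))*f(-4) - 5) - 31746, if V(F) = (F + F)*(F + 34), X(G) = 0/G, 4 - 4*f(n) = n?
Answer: -32036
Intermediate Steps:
f(n) = 1 - n/4
X(G) = 0
V(F) = 2*F*(34 + F) (V(F) = (2*F)*(34 + F) = 2*F*(34 + F))
V(X((-5 + 1)*(-1 - 1))*f(-4) - 5) - 31746 = 2*(0*(1 - 1/4*(-4)) - 5)*(34 + (0*(1 - 1/4*(-4)) - 5)) - 31746 = 2*(0*(1 + 1) - 5)*(34 + (0*(1 + 1) - 5)) - 31746 = 2*(0*2 - 5)*(34 + (0*2 - 5)) - 31746 = 2*(0 - 5)*(34 + (0 - 5)) - 31746 = 2*(-5)*(34 - 5) - 31746 = 2*(-5)*29 - 31746 = -290 - 31746 = -32036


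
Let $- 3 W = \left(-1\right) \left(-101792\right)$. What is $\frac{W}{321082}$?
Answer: $- \frac{50896}{481623} \approx -0.10568$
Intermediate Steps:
$W = - \frac{101792}{3}$ ($W = - \frac{\left(-1\right) \left(-101792\right)}{3} = \left(- \frac{1}{3}\right) 101792 = - \frac{101792}{3} \approx -33931.0$)
$\frac{W}{321082} = - \frac{101792}{3 \cdot 321082} = \left(- \frac{101792}{3}\right) \frac{1}{321082} = - \frac{50896}{481623}$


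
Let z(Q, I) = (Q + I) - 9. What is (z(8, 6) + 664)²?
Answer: 447561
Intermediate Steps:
z(Q, I) = -9 + I + Q (z(Q, I) = (I + Q) - 9 = -9 + I + Q)
(z(8, 6) + 664)² = ((-9 + 6 + 8) + 664)² = (5 + 664)² = 669² = 447561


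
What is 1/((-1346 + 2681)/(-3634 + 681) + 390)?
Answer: 2953/1150335 ≈ 0.0025671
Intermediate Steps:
1/((-1346 + 2681)/(-3634 + 681) + 390) = 1/(1335/(-2953) + 390) = 1/(1335*(-1/2953) + 390) = 1/(-1335/2953 + 390) = 1/(1150335/2953) = 2953/1150335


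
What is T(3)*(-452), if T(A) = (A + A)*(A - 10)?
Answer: 18984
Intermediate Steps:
T(A) = 2*A*(-10 + A) (T(A) = (2*A)*(-10 + A) = 2*A*(-10 + A))
T(3)*(-452) = (2*3*(-10 + 3))*(-452) = (2*3*(-7))*(-452) = -42*(-452) = 18984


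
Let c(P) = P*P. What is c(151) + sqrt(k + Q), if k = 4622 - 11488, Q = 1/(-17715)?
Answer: 22801 + I*sqrt(2154696548565)/17715 ≈ 22801.0 + 82.861*I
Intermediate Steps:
c(P) = P**2
Q = -1/17715 ≈ -5.6449e-5
k = -6866
c(151) + sqrt(k + Q) = 151**2 + sqrt(-6866 - 1/17715) = 22801 + sqrt(-121631191/17715) = 22801 + I*sqrt(2154696548565)/17715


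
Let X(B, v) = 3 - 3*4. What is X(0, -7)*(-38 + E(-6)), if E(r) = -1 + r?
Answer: 405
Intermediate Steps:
X(B, v) = -9 (X(B, v) = 3 - 12 = -9)
X(0, -7)*(-38 + E(-6)) = -9*(-38 + (-1 - 6)) = -9*(-38 - 7) = -9*(-45) = 405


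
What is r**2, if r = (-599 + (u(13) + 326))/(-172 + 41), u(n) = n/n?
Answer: 73984/17161 ≈ 4.3112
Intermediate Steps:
u(n) = 1
r = 272/131 (r = (-599 + (1 + 326))/(-172 + 41) = (-599 + 327)/(-131) = -272*(-1/131) = 272/131 ≈ 2.0763)
r**2 = (272/131)**2 = 73984/17161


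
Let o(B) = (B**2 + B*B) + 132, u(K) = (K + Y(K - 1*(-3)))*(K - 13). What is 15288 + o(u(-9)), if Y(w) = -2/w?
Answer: 793148/9 ≈ 88128.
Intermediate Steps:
u(K) = (-13 + K)*(K - 2/(3 + K)) (u(K) = (K - 2/(K - 1*(-3)))*(K - 13) = (K - 2/(K + 3))*(-13 + K) = (K - 2/(3 + K))*(-13 + K) = (-13 + K)*(K - 2/(3 + K)))
o(B) = 132 + 2*B**2 (o(B) = (B**2 + B**2) + 132 = 2*B**2 + 132 = 132 + 2*B**2)
15288 + o(u(-9)) = 15288 + (132 + 2*((26 - 2*(-9) - 9*(-13 - 9)*(3 - 9))/(3 - 9))**2) = 15288 + (132 + 2*((26 + 18 - 9*(-22)*(-6))/(-6))**2) = 15288 + (132 + 2*(-(26 + 18 - 1188)/6)**2) = 15288 + (132 + 2*(-1/6*(-1144))**2) = 15288 + (132 + 2*(572/3)**2) = 15288 + (132 + 2*(327184/9)) = 15288 + (132 + 654368/9) = 15288 + 655556/9 = 793148/9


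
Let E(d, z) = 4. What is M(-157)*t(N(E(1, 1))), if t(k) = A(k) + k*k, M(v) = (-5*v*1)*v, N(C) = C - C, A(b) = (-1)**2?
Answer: -123245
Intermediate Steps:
A(b) = 1
N(C) = 0
M(v) = -5*v**2 (M(v) = (-5*v)*v = -5*v**2)
t(k) = 1 + k**2 (t(k) = 1 + k*k = 1 + k**2)
M(-157)*t(N(E(1, 1))) = (-5*(-157)**2)*(1 + 0**2) = (-5*24649)*(1 + 0) = -123245*1 = -123245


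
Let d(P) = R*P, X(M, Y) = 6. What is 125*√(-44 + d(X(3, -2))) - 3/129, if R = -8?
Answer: -1/43 + 250*I*√23 ≈ -0.023256 + 1199.0*I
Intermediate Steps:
d(P) = -8*P
125*√(-44 + d(X(3, -2))) - 3/129 = 125*√(-44 - 8*6) - 3/129 = 125*√(-44 - 48) - 3*1/129 = 125*√(-92) - 1/43 = 125*(2*I*√23) - 1/43 = 250*I*√23 - 1/43 = -1/43 + 250*I*√23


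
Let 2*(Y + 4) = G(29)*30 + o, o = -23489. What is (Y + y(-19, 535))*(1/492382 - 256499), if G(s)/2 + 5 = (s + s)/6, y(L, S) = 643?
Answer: 2769786404721427/984764 ≈ 2.8126e+9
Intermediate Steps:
G(s) = -10 + 2*s/3 (G(s) = -10 + 2*((s + s)/6) = -10 + 2*((2*s)*(⅙)) = -10 + 2*(s/3) = -10 + 2*s/3)
Y = -23217/2 (Y = -4 + ((-10 + (⅔)*29)*30 - 23489)/2 = -4 + ((-10 + 58/3)*30 - 23489)/2 = -4 + ((28/3)*30 - 23489)/2 = -4 + (280 - 23489)/2 = -4 + (½)*(-23209) = -4 - 23209/2 = -23217/2 ≈ -11609.)
(Y + y(-19, 535))*(1/492382 - 256499) = (-23217/2 + 643)*(1/492382 - 256499) = -21931*(1/492382 - 256499)/2 = -21931/2*(-126295490617/492382) = 2769786404721427/984764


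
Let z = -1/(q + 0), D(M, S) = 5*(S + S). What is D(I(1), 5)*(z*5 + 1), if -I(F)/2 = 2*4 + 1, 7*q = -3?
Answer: 1900/3 ≈ 633.33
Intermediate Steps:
q = -3/7 (q = (1/7)*(-3) = -3/7 ≈ -0.42857)
I(F) = -18 (I(F) = -2*(2*4 + 1) = -2*(8 + 1) = -2*9 = -18)
D(M, S) = 10*S (D(M, S) = 5*(2*S) = 10*S)
z = 7/3 (z = -1/(-3/7 + 0) = -1/(-3/7) = -1*(-7/3) = 7/3 ≈ 2.3333)
D(I(1), 5)*(z*5 + 1) = (10*5)*((7/3)*5 + 1) = 50*(35/3 + 1) = 50*(38/3) = 1900/3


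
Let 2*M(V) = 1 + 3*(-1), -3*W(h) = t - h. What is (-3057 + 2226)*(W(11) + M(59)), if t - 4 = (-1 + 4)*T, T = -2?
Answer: -2770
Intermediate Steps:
t = -2 (t = 4 + (-1 + 4)*(-2) = 4 + 3*(-2) = 4 - 6 = -2)
W(h) = 2/3 + h/3 (W(h) = -(-2 - h)/3 = 2/3 + h/3)
M(V) = -1 (M(V) = (1 + 3*(-1))/2 = (1 - 3)/2 = (1/2)*(-2) = -1)
(-3057 + 2226)*(W(11) + M(59)) = (-3057 + 2226)*((2/3 + (1/3)*11) - 1) = -831*((2/3 + 11/3) - 1) = -831*(13/3 - 1) = -831*10/3 = -2770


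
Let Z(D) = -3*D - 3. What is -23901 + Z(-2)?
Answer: -23898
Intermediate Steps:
Z(D) = -3 - 3*D
-23901 + Z(-2) = -23901 + (-3 - 3*(-2)) = -23901 + (-3 + 6) = -23901 + 3 = -23898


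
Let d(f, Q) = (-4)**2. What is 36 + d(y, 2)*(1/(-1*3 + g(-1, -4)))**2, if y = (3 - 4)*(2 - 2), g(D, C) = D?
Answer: 37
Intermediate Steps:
y = 0 (y = -1*0 = 0)
d(f, Q) = 16
36 + d(y, 2)*(1/(-1*3 + g(-1, -4)))**2 = 36 + 16*(1/(-1*3 - 1))**2 = 36 + 16*(1/(-3 - 1))**2 = 36 + 16*(1/(-4))**2 = 36 + 16*(-1/4)**2 = 36 + 16*(1/16) = 36 + 1 = 37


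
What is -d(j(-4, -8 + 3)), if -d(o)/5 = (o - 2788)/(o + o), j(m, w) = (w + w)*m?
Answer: -687/4 ≈ -171.75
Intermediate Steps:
j(m, w) = 2*m*w (j(m, w) = (2*w)*m = 2*m*w)
d(o) = -5*(-2788 + o)/(2*o) (d(o) = -5*(o - 2788)/(o + o) = -5*(-2788 + o)/(2*o))
-d(j(-4, -8 + 3)) = -(-5/2 + 6970/((2*(-4)*(-8 + 3)))) = -(-5/2 + 6970/((2*(-4)*(-5)))) = -(-5/2 + 6970/40) = -(-5/2 + 6970*(1/40)) = -(-5/2 + 697/4) = -1*687/4 = -687/4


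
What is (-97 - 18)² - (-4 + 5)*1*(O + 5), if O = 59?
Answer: 13161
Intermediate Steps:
(-97 - 18)² - (-4 + 5)*1*(O + 5) = (-97 - 18)² - (-4 + 5)*1*(59 + 5) = (-115)² - 1*1*64 = 13225 - 64 = 13161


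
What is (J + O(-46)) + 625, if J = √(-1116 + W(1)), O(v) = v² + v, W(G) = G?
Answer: 2695 + I*√1115 ≈ 2695.0 + 33.392*I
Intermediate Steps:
O(v) = v + v²
J = I*√1115 (J = √(-1116 + 1) = √(-1115) = I*√1115 ≈ 33.392*I)
(J + O(-46)) + 625 = (I*√1115 - 46*(1 - 46)) + 625 = (I*√1115 - 46*(-45)) + 625 = (I*√1115 + 2070) + 625 = (2070 + I*√1115) + 625 = 2695 + I*√1115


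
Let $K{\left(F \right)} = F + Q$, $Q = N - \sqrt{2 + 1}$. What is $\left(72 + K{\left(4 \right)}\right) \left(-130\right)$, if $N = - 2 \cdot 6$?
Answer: $-8320 + 130 \sqrt{3} \approx -8094.8$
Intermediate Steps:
$N = -12$ ($N = \left(-1\right) 12 = -12$)
$Q = -12 - \sqrt{3}$ ($Q = -12 - \sqrt{2 + 1} = -12 - \sqrt{3} \approx -13.732$)
$K{\left(F \right)} = -12 + F - \sqrt{3}$ ($K{\left(F \right)} = F - \left(12 + \sqrt{3}\right) = -12 + F - \sqrt{3}$)
$\left(72 + K{\left(4 \right)}\right) \left(-130\right) = \left(72 - \left(8 + \sqrt{3}\right)\right) \left(-130\right) = \left(64 - \sqrt{3}\right) \left(-130\right) = -8320 + 130 \sqrt{3}$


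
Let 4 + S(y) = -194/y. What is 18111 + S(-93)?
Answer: 1684145/93 ≈ 18109.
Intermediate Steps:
S(y) = -4 - 194/y
18111 + S(-93) = 18111 + (-4 - 194/(-93)) = 18111 + (-4 - 194*(-1/93)) = 18111 + (-4 + 194/93) = 18111 - 178/93 = 1684145/93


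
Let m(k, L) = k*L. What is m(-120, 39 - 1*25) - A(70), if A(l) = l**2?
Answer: -6580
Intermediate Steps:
m(k, L) = L*k
m(-120, 39 - 1*25) - A(70) = (39 - 1*25)*(-120) - 1*70**2 = (39 - 25)*(-120) - 1*4900 = 14*(-120) - 4900 = -1680 - 4900 = -6580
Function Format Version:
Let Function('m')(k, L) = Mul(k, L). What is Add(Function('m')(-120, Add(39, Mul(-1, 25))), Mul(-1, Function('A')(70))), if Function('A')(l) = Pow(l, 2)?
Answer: -6580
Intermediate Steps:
Function('m')(k, L) = Mul(L, k)
Add(Function('m')(-120, Add(39, Mul(-1, 25))), Mul(-1, Function('A')(70))) = Add(Mul(Add(39, Mul(-1, 25)), -120), Mul(-1, Pow(70, 2))) = Add(Mul(Add(39, -25), -120), Mul(-1, 4900)) = Add(Mul(14, -120), -4900) = Add(-1680, -4900) = -6580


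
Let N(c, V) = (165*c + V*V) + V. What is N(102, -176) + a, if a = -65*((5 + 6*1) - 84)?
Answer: 52375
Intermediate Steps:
N(c, V) = V + V² + 165*c (N(c, V) = (165*c + V²) + V = (V² + 165*c) + V = V + V² + 165*c)
a = 4745 (a = -65*((5 + 6) - 84) = -65*(11 - 84) = -65*(-73) = 4745)
N(102, -176) + a = (-176 + (-176)² + 165*102) + 4745 = (-176 + 30976 + 16830) + 4745 = 47630 + 4745 = 52375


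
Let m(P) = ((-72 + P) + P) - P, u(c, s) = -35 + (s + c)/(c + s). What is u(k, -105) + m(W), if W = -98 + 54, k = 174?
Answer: -150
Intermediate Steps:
u(c, s) = -34 (u(c, s) = -35 + (c + s)/(c + s) = -35 + 1 = -34)
W = -44
m(P) = -72 + P (m(P) = (-72 + 2*P) - P = -72 + P)
u(k, -105) + m(W) = -34 + (-72 - 44) = -34 - 116 = -150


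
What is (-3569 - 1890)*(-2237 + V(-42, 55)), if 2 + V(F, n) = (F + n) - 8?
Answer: 12195406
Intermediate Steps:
V(F, n) = -10 + F + n (V(F, n) = -2 + ((F + n) - 8) = -2 + (-8 + F + n) = -10 + F + n)
(-3569 - 1890)*(-2237 + V(-42, 55)) = (-3569 - 1890)*(-2237 + (-10 - 42 + 55)) = -5459*(-2237 + 3) = -5459*(-2234) = 12195406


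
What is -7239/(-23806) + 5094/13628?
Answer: 27490107/40553521 ≈ 0.67787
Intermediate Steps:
-7239/(-23806) + 5094/13628 = -7239*(-1/23806) + 5094*(1/13628) = 7239/23806 + 2547/6814 = 27490107/40553521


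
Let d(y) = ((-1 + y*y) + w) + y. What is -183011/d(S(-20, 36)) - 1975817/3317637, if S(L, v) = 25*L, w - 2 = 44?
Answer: -1100219318272/827899725165 ≈ -1.3289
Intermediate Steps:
w = 46 (w = 2 + 44 = 46)
d(y) = 45 + y + y² (d(y) = ((-1 + y*y) + 46) + y = ((-1 + y²) + 46) + y = (45 + y²) + y = 45 + y + y²)
-183011/d(S(-20, 36)) - 1975817/3317637 = -183011/(45 + 25*(-20) + (25*(-20))²) - 1975817/3317637 = -183011/(45 - 500 + (-500)²) - 1975817*1/3317637 = -183011/(45 - 500 + 250000) - 1975817/3317637 = -183011/249545 - 1975817/3317637 = -1100219318272/827899725165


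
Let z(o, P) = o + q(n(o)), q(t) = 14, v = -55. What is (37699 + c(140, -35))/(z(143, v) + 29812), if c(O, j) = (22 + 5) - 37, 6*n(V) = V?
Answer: 37689/29969 ≈ 1.2576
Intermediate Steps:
n(V) = V/6
c(O, j) = -10 (c(O, j) = 27 - 37 = -10)
z(o, P) = 14 + o (z(o, P) = o + 14 = 14 + o)
(37699 + c(140, -35))/(z(143, v) + 29812) = (37699 - 10)/((14 + 143) + 29812) = 37689/(157 + 29812) = 37689/29969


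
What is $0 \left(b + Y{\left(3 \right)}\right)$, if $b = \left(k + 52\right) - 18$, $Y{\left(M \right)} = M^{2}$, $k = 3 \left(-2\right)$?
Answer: $0$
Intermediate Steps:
$k = -6$
$b = 28$ ($b = \left(-6 + 52\right) - 18 = 46 + \left(-20 + 2\right) = 46 - 18 = 28$)
$0 \left(b + Y{\left(3 \right)}\right) = 0 \left(28 + 3^{2}\right) = 0 \left(28 + 9\right) = 0 \cdot 37 = 0$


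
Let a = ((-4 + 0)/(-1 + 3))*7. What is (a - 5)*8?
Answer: -152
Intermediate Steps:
a = -14 (a = -4/2*7 = -4*½*7 = -2*7 = -14)
(a - 5)*8 = (-14 - 5)*8 = -19*8 = -152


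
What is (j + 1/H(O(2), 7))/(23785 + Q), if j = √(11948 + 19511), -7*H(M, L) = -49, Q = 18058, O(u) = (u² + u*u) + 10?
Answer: 1/292901 + √31459/41843 ≈ 0.0042423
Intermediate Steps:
O(u) = 10 + 2*u² (O(u) = (u² + u²) + 10 = 2*u² + 10 = 10 + 2*u²)
H(M, L) = 7 (H(M, L) = -⅐*(-49) = 7)
j = √31459 ≈ 177.37
(j + 1/H(O(2), 7))/(23785 + Q) = (√31459 + 1/7)/(23785 + 18058) = (√31459 + ⅐)/41843 = (⅐ + √31459)*(1/41843) = 1/292901 + √31459/41843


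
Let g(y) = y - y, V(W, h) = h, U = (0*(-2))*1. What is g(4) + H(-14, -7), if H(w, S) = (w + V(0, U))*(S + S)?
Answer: 196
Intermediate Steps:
U = 0 (U = 0*1 = 0)
g(y) = 0
H(w, S) = 2*S*w (H(w, S) = (w + 0)*(S + S) = w*(2*S) = 2*S*w)
g(4) + H(-14, -7) = 0 + 2*(-7)*(-14) = 0 + 196 = 196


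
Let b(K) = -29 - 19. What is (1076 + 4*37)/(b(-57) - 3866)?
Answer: -612/1957 ≈ -0.31272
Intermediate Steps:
b(K) = -48
(1076 + 4*37)/(b(-57) - 3866) = (1076 + 4*37)/(-48 - 3866) = (1076 + 148)/(-3914) = 1224*(-1/3914) = -612/1957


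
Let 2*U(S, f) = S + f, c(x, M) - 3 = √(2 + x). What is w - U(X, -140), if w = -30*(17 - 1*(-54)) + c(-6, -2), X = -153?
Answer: -3961/2 + 2*I ≈ -1980.5 + 2.0*I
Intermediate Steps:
c(x, M) = 3 + √(2 + x)
U(S, f) = S/2 + f/2 (U(S, f) = (S + f)/2 = S/2 + f/2)
w = -2127 + 2*I (w = -30*(17 - 1*(-54)) + (3 + √(2 - 6)) = -30*(17 + 54) + (3 + √(-4)) = -30*71 + (3 + 2*I) = -2130 + (3 + 2*I) = -2127 + 2*I ≈ -2127.0 + 2.0*I)
w - U(X, -140) = (-2127 + 2*I) - ((½)*(-153) + (½)*(-140)) = (-2127 + 2*I) - (-153/2 - 70) = (-2127 + 2*I) - 1*(-293/2) = (-2127 + 2*I) + 293/2 = -3961/2 + 2*I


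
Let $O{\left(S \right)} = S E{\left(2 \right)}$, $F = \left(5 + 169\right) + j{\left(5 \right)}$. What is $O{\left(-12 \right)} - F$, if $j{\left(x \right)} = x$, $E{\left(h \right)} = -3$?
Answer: $-143$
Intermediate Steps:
$F = 179$ ($F = \left(5 + 169\right) + 5 = 174 + 5 = 179$)
$O{\left(S \right)} = - 3 S$ ($O{\left(S \right)} = S \left(-3\right) = - 3 S$)
$O{\left(-12 \right)} - F = \left(-3\right) \left(-12\right) - 179 = 36 - 179 = -143$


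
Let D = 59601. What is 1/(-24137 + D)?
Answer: 1/35464 ≈ 2.8198e-5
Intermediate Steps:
1/(-24137 + D) = 1/(-24137 + 59601) = 1/35464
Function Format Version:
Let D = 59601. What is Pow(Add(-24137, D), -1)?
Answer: Rational(1, 35464) ≈ 2.8198e-5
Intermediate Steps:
Pow(Add(-24137, D), -1) = Pow(Add(-24137, 59601), -1) = Pow(35464, -1) = Rational(1, 35464)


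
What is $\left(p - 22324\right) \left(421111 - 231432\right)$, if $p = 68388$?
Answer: $8737373456$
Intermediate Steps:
$\left(p - 22324\right) \left(421111 - 231432\right) = \left(68388 - 22324\right) \left(421111 - 231432\right) = 46064 \cdot 189679 = 8737373456$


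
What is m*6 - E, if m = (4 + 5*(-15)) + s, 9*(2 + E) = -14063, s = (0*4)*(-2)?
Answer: 10247/9 ≈ 1138.6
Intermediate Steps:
s = 0 (s = 0*(-2) = 0)
E = -14081/9 (E = -2 + (⅑)*(-14063) = -2 - 14063/9 = -14081/9 ≈ -1564.6)
m = -71 (m = (4 + 5*(-15)) + 0 = (4 - 75) + 0 = -71 + 0 = -71)
m*6 - E = -71*6 - 1*(-14081/9) = -426 + 14081/9 = 10247/9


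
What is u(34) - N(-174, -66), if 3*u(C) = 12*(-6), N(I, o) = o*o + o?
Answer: -4314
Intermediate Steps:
N(I, o) = o + o² (N(I, o) = o² + o = o + o²)
u(C) = -24 (u(C) = (12*(-6))/3 = (⅓)*(-72) = -24)
u(34) - N(-174, -66) = -24 - (-66)*(1 - 66) = -24 - (-66)*(-65) = -24 - 1*4290 = -24 - 4290 = -4314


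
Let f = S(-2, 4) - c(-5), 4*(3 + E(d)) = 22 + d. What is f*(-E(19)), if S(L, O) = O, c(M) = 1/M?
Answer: -609/20 ≈ -30.450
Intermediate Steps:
E(d) = 5/2 + d/4 (E(d) = -3 + (22 + d)/4 = -3 + (11/2 + d/4) = 5/2 + d/4)
c(M) = 1/M
f = 21/5 (f = 4 - 1/(-5) = 4 - 1*(-⅕) = 4 + ⅕ = 21/5 ≈ 4.2000)
f*(-E(19)) = 21*(-(5/2 + (¼)*19))/5 = 21*(-(5/2 + 19/4))/5 = 21*(-1*29/4)/5 = (21/5)*(-29/4) = -609/20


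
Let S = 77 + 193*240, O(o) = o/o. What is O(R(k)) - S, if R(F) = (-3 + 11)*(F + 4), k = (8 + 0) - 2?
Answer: -46396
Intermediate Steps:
k = 6 (k = 8 - 2 = 6)
R(F) = 32 + 8*F (R(F) = 8*(4 + F) = 32 + 8*F)
O(o) = 1
S = 46397 (S = 77 + 46320 = 46397)
O(R(k)) - S = 1 - 1*46397 = 1 - 46397 = -46396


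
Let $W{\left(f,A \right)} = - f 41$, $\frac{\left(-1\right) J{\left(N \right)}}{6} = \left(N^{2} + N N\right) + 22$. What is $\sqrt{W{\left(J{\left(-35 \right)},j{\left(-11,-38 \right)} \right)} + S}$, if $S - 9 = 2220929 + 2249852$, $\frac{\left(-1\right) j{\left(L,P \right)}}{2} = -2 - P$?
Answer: $\sqrt{5078902} \approx 2253.6$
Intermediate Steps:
$j{\left(L,P \right)} = 4 + 2 P$ ($j{\left(L,P \right)} = - 2 \left(-2 - P\right) = 4 + 2 P$)
$J{\left(N \right)} = -132 - 12 N^{2}$ ($J{\left(N \right)} = - 6 \left(\left(N^{2} + N N\right) + 22\right) = - 6 \left(\left(N^{2} + N^{2}\right) + 22\right) = - 6 \left(2 N^{2} + 22\right) = - 6 \left(22 + 2 N^{2}\right) = -132 - 12 N^{2}$)
$W{\left(f,A \right)} = - 41 f$
$S = 4470790$ ($S = 9 + \left(2220929 + 2249852\right) = 9 + 4470781 = 4470790$)
$\sqrt{W{\left(J{\left(-35 \right)},j{\left(-11,-38 \right)} \right)} + S} = \sqrt{- 41 \left(-132 - 12 \left(-35\right)^{2}\right) + 4470790} = \sqrt{- 41 \left(-132 - 14700\right) + 4470790} = \sqrt{\left(-41\right) \left(-14832\right) + 4470790} = \sqrt{608112 + 4470790} = \sqrt{5078902}$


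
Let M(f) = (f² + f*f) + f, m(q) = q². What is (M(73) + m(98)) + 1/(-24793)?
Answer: 504165654/24793 ≈ 20335.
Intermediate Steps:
M(f) = f + 2*f² (M(f) = (f² + f²) + f = 2*f² + f = f + 2*f²)
(M(73) + m(98)) + 1/(-24793) = (73*(1 + 2*73) + 98²) + 1/(-24793) = (73*(1 + 146) + 9604) - 1/24793 = (73*147 + 9604) - 1/24793 = (10731 + 9604) - 1/24793 = 20335 - 1/24793 = 504165654/24793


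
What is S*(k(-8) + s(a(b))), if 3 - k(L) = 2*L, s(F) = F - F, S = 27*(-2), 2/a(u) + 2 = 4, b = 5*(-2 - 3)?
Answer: -1026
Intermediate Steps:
b = -25 (b = 5*(-5) = -25)
a(u) = 1 (a(u) = 2/(-2 + 4) = 2/2 = 2*(½) = 1)
S = -54
s(F) = 0
k(L) = 3 - 2*L
S*(k(-8) + s(a(b))) = -54*((3 - 2*(-8)) + 0) = -54*((3 + 16) + 0) = -54*(19 + 0) = -54*19 = -1026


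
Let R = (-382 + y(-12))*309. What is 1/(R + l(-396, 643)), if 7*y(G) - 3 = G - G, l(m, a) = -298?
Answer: -7/827425 ≈ -8.4600e-6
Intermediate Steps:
y(G) = 3/7 (y(G) = 3/7 + (G - G)/7 = 3/7 + (⅐)*0 = 3/7 + 0 = 3/7)
R = -825339/7 (R = (-382 + 3/7)*309 = -2671/7*309 = -825339/7 ≈ -1.1791e+5)
1/(R + l(-396, 643)) = 1/(-825339/7 - 298) = 1/(-827425/7) = -7/827425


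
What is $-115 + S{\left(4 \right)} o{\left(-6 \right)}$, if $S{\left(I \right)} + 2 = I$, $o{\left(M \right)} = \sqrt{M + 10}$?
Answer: $-111$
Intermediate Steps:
$o{\left(M \right)} = \sqrt{10 + M}$
$S{\left(I \right)} = -2 + I$
$-115 + S{\left(4 \right)} o{\left(-6 \right)} = -115 + \left(-2 + 4\right) \sqrt{10 - 6} = -115 + 2 \sqrt{4} = -115 + 2 \cdot 2 = -115 + 4 = -111$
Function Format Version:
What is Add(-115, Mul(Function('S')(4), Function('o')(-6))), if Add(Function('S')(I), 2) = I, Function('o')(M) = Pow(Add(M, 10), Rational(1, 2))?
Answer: -111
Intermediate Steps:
Function('o')(M) = Pow(Add(10, M), Rational(1, 2))
Function('S')(I) = Add(-2, I)
Add(-115, Mul(Function('S')(4), Function('o')(-6))) = Add(-115, Mul(Add(-2, 4), Pow(Add(10, -6), Rational(1, 2)))) = Add(-115, Mul(2, Pow(4, Rational(1, 2)))) = Add(-115, Mul(2, 2)) = Add(-115, 4) = -111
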